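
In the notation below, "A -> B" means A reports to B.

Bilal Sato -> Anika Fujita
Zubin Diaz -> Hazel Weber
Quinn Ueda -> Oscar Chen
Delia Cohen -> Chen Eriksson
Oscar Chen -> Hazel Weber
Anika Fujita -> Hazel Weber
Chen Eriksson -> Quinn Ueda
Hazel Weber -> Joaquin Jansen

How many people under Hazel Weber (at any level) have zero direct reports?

3

The people in Hazel Weber's organization with no one reporting to them are Zubin Diaz, Bilal Sato, Delia Cohen. That is 3.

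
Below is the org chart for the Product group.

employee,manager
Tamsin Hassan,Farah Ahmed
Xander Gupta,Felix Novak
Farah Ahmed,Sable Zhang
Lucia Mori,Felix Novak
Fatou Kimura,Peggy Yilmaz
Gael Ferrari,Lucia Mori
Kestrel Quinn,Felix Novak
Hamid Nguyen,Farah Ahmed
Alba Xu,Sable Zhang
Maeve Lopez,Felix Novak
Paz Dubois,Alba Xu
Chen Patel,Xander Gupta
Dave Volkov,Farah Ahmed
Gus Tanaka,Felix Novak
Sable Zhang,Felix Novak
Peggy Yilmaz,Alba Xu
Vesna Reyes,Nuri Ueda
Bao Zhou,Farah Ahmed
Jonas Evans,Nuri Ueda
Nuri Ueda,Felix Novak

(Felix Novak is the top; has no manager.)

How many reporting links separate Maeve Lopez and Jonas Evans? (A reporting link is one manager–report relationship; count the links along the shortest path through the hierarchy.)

Maeve Lopez is 1 level below Felix Novak, and Jonas Evans is 2 levels below Felix Novak (their lowest common manager). The shortest path runs up from Maeve Lopez to Felix Novak and back down to Jonas Evans: 1 + 2 = 3 links.

3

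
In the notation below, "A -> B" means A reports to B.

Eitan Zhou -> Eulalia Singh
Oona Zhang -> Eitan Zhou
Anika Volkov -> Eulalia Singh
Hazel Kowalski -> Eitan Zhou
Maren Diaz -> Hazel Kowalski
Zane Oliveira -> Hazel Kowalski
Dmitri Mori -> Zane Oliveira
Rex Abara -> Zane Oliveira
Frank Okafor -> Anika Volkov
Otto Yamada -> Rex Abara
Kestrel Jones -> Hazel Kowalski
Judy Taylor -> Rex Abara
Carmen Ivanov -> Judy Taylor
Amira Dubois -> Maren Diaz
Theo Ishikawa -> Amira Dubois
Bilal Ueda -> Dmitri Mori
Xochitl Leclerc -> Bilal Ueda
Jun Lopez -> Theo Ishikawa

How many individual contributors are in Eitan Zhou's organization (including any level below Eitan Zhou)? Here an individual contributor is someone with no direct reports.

The people in Eitan Zhou's organization with no one reporting to them are Kestrel Jones, Carmen Ivanov, Otto Yamada, Xochitl Leclerc, Jun Lopez, Oona Zhang. That is 6.

6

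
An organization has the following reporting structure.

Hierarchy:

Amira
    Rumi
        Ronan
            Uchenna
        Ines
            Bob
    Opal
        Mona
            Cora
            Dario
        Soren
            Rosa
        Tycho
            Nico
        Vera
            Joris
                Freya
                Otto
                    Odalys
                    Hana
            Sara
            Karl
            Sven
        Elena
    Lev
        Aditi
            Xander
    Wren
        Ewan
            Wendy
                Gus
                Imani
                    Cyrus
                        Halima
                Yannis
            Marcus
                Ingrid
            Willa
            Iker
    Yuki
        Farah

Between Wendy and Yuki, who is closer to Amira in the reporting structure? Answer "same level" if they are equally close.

Wendy is 3 levels below Amira; Yuki is 1. Yuki is higher.

Yuki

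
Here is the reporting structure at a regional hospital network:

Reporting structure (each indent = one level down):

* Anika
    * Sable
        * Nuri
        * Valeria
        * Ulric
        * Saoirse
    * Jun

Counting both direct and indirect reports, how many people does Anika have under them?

6

Anika directly manages Sable, Jun. Under Sable: Saoirse, Ulric, Valeria, Nuri (4). Jun has no reports. So Anika's organization is 2 direct reports plus everyone under them: 5 + 1 = 6.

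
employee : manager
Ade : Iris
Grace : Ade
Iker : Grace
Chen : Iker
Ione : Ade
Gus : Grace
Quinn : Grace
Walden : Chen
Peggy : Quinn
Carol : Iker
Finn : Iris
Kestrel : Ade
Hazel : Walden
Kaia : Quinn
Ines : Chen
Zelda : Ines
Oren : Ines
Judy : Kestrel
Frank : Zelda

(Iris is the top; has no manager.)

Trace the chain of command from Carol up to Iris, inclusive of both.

Carol -> Iker -> Grace -> Ade -> Iris

Carol reports to Iker. Iker reports to Grace. Grace reports to Ade. Ade reports to Iris. Iris is at the top.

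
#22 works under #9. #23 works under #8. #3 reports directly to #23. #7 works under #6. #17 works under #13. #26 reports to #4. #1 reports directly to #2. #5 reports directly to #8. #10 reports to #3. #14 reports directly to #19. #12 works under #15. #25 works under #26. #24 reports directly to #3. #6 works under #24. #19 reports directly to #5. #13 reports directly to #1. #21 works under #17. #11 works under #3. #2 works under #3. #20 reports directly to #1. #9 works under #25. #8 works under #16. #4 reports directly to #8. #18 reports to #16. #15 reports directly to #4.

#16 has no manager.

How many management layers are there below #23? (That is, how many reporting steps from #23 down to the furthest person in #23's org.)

The longest chain under #23 runs #23 → #3 → #2 → #1 → #13 → #17 → #21, which is 6 levels below #23.

6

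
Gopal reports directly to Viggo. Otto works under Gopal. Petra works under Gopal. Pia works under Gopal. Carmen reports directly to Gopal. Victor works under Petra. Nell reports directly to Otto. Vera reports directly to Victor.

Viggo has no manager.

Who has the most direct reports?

Direct-report counts: Viggo has 1; Gopal has 4; Petra has 1; Victor has 1; Otto has 1. The largest is 4, held by Gopal.

Gopal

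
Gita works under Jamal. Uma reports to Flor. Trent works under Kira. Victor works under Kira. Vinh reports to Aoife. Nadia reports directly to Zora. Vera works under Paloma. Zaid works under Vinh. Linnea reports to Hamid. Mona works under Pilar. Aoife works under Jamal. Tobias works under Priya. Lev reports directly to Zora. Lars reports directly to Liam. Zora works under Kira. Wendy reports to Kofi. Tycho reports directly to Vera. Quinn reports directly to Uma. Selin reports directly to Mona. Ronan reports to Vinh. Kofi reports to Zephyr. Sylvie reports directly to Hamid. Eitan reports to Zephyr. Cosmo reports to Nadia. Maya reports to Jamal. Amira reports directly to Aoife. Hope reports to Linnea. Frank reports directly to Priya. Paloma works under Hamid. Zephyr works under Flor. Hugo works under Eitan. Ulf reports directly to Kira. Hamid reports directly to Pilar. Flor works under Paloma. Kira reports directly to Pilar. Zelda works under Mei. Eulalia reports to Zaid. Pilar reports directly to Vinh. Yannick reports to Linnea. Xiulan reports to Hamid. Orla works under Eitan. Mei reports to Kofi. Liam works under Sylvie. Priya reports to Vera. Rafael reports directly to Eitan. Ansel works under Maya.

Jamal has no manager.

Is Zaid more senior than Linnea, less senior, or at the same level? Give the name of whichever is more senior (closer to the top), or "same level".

Zaid is 3 levels below Jamal; Linnea is 5. Zaid is higher.

Zaid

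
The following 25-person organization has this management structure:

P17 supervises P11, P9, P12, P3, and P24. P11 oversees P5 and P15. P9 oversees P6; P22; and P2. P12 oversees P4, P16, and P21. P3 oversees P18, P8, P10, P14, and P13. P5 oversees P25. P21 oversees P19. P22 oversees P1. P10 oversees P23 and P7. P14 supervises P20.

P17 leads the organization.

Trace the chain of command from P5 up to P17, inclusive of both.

P5 -> P11 -> P17

P5 reports to P11. P11 reports to P17. P17 is at the top.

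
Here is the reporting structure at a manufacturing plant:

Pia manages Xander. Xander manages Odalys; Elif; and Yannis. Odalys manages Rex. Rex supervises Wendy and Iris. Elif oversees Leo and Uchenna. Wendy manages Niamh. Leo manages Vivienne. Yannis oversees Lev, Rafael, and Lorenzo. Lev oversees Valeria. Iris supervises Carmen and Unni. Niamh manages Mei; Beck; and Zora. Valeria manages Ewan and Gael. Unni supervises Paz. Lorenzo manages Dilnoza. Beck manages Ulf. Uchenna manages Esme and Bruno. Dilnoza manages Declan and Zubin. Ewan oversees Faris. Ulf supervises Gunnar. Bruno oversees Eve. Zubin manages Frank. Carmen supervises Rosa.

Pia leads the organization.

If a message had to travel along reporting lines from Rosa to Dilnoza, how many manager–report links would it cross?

Rosa is 5 levels below Xander, and Dilnoza is 3 levels below Xander (their lowest common manager). The shortest path runs up from Rosa to Xander and back down to Dilnoza: 5 + 3 = 8 links.

8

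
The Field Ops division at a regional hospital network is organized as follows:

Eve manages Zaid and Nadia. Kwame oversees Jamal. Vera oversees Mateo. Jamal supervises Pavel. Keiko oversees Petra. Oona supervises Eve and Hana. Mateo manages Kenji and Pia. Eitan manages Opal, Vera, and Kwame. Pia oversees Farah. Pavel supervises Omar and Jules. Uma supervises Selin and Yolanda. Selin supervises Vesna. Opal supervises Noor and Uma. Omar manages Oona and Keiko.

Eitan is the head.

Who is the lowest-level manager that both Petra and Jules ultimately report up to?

Petra's chain of managers is Keiko, Omar, Pavel, Jamal, Kwame, Eitan. Jules's chain of managers is Pavel, Jamal, Kwame, Eitan. The first manager that appears in both chains is Pavel.

Pavel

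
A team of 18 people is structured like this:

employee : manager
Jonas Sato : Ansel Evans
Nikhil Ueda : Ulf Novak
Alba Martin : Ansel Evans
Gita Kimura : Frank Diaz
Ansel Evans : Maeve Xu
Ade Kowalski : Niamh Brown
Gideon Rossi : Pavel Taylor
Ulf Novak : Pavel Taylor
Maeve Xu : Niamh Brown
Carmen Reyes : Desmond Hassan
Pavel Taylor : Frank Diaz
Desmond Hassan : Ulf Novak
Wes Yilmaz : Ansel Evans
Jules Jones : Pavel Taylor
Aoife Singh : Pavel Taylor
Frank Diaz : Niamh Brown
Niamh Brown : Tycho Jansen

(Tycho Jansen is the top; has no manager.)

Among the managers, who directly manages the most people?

Direct-report counts: Tycho Jansen has 1; Niamh Brown has 3; Frank Diaz has 2; Pavel Taylor has 4; Ulf Novak has 2; Desmond Hassan has 1; Maeve Xu has 1; Ansel Evans has 3. The largest is 4, held by Pavel Taylor.

Pavel Taylor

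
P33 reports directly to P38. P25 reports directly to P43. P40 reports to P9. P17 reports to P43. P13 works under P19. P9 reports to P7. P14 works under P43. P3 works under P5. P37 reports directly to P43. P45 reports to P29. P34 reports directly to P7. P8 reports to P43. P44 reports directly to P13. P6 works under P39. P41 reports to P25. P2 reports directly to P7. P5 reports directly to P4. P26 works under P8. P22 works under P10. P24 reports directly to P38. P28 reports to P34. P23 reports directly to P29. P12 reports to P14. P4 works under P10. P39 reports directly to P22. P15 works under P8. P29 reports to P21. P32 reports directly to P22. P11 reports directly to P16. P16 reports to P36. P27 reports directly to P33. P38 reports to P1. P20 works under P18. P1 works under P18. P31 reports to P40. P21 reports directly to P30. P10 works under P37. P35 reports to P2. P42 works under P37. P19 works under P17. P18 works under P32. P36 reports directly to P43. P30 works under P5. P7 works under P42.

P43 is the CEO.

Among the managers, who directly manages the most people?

Direct-report counts: P43 has 6; P25 has 1; P36 has 1; P16 has 1; P14 has 1; P8 has 2; P17 has 1; P19 has 1; P13 has 1; P37 has 2; P42 has 1; P7 has 3; P2 has 1; P9 has 1; P40 has 1; P34 has 1; P10 has 2; P22 has 2; P39 has 1; P32 has 1; P18 has 2; P1 has 1; P38 has 2; P33 has 1; P4 has 1; P5 has 2; P30 has 1; P21 has 1; P29 has 2. The largest is 6, held by P43.

P43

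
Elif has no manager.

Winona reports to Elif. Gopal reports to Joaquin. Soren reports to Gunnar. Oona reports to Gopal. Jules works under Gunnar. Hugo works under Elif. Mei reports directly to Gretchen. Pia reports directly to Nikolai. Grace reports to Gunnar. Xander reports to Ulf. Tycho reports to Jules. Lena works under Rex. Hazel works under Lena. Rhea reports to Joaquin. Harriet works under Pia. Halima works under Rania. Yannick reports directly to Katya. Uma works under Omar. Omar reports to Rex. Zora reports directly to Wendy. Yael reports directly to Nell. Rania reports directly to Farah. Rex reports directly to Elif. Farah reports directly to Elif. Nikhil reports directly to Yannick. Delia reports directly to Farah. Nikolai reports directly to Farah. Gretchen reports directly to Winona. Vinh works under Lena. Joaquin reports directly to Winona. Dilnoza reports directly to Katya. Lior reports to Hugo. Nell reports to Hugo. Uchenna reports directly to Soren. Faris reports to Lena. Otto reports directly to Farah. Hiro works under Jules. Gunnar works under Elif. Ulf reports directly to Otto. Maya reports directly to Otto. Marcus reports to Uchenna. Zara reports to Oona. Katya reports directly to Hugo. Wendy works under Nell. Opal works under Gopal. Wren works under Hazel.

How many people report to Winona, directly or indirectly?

8

Winona directly manages Joaquin, Gretchen. Under Joaquin: Gopal, Oona, Zara, Opal, Rhea (5). Under Gretchen: Mei (1). So Winona's organization is 2 direct reports plus everyone under them: 6 + 2 = 8.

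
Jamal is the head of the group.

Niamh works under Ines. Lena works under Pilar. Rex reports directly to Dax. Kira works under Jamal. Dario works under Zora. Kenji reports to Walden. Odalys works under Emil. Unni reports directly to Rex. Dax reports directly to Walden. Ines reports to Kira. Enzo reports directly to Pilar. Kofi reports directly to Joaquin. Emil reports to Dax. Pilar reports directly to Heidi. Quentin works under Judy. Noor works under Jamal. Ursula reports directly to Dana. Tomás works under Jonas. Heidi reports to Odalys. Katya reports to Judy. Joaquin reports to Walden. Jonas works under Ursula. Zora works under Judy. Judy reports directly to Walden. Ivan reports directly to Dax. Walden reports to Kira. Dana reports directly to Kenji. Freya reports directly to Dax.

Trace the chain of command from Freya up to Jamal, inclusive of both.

Freya reports to Dax. Dax reports to Walden. Walden reports to Kira. Kira reports to Jamal. Jamal is at the top.

Freya -> Dax -> Walden -> Kira -> Jamal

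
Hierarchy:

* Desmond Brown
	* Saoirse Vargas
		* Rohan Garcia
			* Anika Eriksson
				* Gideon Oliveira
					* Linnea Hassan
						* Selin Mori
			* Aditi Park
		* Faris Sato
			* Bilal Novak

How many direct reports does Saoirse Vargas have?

Saoirse Vargas directly manages Rohan Garcia, Faris Sato. That is 2 direct reports.

2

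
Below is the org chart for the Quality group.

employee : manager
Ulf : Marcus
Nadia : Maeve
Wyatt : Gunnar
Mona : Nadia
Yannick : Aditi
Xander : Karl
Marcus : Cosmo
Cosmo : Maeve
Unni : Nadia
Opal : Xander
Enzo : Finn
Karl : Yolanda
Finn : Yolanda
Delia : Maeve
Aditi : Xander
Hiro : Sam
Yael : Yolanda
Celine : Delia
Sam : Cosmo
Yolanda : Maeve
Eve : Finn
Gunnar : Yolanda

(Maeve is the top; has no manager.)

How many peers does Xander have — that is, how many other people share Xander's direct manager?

Xander reports to Karl, and Karl has no other direct reports. Xander has 0 peers.

0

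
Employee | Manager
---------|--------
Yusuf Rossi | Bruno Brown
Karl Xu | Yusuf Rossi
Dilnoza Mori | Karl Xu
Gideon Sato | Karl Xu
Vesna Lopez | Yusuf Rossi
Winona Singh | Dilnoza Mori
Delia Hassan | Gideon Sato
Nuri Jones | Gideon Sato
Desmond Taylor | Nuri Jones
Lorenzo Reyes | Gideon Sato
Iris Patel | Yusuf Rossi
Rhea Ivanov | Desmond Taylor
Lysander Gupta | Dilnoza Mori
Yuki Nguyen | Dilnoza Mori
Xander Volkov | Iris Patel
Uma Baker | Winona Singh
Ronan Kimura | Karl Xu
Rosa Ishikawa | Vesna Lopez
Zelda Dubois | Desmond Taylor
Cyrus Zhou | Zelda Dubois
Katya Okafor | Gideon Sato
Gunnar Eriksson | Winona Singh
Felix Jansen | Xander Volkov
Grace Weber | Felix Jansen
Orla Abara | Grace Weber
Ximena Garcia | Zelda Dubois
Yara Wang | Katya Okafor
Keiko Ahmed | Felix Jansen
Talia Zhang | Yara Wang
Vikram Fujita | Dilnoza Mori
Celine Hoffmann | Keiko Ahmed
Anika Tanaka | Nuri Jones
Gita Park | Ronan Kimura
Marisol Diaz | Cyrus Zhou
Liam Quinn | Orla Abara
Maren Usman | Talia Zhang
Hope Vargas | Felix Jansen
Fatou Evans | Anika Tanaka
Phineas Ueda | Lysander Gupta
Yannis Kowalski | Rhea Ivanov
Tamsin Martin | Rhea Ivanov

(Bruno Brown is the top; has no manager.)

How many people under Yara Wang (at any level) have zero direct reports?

1

The only person in Yara Wang's organization with no one reporting to them is Maren Usman. That is 1.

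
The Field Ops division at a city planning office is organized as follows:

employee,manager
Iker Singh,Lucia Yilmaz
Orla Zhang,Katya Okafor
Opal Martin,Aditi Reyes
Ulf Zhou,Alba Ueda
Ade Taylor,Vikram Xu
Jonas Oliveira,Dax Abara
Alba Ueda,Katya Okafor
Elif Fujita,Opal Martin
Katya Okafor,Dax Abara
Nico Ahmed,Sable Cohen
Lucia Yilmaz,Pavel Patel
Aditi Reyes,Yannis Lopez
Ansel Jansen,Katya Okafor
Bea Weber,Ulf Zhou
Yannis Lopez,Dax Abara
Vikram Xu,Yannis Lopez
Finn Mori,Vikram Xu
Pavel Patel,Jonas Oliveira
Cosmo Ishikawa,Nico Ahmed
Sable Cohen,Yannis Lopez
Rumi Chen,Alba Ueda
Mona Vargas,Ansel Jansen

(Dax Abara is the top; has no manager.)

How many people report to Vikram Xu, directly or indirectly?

Vikram Xu directly manages Finn Mori, Ade Taylor. Finn Mori has no reports. Ade Taylor has no reports. So Vikram Xu's organization is 2 direct reports plus everyone under them: 1 + 1 = 2.

2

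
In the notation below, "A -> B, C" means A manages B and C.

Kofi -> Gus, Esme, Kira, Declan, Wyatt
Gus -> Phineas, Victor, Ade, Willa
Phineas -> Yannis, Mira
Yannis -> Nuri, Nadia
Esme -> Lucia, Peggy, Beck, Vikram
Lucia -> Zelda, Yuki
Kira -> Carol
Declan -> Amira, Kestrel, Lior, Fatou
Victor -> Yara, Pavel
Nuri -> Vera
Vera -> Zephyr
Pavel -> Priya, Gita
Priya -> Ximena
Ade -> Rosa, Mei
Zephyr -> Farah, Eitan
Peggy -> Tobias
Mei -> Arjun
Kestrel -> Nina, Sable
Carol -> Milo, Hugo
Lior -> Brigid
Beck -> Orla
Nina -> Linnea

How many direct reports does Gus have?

Gus directly manages Phineas, Victor, Ade, Willa. That is 4 direct reports.

4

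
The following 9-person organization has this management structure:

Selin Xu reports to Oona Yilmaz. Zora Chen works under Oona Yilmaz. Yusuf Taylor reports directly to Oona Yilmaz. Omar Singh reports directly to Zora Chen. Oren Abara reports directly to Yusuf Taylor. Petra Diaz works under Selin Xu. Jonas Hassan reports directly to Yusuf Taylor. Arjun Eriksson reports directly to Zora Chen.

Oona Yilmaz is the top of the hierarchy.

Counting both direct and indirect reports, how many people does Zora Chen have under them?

2

Zora Chen directly manages Omar Singh, Arjun Eriksson. Omar Singh has no reports. Arjun Eriksson has no reports. So Zora Chen's organization is 2 direct reports plus everyone under them: 1 + 1 = 2.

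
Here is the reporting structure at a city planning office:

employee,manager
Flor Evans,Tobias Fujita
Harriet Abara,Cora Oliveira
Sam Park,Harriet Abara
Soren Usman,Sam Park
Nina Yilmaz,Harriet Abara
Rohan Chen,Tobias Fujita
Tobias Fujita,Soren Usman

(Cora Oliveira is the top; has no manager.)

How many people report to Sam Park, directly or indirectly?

Sam Park directly manages Soren Usman. Under Soren Usman: Tobias Fujita, Rohan Chen, Flor Evans (3). That's 4 in total.

4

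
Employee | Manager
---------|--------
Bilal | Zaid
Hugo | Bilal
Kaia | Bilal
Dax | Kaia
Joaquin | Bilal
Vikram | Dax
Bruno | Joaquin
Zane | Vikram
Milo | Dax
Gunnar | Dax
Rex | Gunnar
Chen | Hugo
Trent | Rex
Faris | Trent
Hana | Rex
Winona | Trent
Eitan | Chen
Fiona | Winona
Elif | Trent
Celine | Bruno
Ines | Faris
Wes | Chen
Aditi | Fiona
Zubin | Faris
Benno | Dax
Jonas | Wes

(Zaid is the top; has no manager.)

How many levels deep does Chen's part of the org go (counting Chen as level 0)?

2

The longest chain under Chen runs Chen → Wes → Jonas, which is 2 levels below Chen.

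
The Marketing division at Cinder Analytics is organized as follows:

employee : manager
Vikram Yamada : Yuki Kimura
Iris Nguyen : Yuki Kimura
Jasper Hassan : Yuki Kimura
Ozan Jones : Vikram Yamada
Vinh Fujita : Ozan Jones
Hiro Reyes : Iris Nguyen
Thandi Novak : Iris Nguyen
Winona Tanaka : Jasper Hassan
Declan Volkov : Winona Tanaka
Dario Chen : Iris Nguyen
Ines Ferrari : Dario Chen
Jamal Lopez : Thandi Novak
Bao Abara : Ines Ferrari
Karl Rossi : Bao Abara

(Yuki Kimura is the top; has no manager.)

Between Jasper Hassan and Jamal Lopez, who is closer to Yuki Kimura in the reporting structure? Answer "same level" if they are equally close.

Jasper Hassan is 1 level below Yuki Kimura; Jamal Lopez is 3. Jasper Hassan is higher.

Jasper Hassan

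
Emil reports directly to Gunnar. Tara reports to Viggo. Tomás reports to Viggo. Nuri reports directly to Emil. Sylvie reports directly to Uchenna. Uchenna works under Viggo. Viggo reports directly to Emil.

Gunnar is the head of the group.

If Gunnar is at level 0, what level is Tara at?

Chain from Tara up to Gunnar: Tara → Viggo → Emil → Gunnar. That is 3 steps up, so Tara is 3 levels below Gunnar.

3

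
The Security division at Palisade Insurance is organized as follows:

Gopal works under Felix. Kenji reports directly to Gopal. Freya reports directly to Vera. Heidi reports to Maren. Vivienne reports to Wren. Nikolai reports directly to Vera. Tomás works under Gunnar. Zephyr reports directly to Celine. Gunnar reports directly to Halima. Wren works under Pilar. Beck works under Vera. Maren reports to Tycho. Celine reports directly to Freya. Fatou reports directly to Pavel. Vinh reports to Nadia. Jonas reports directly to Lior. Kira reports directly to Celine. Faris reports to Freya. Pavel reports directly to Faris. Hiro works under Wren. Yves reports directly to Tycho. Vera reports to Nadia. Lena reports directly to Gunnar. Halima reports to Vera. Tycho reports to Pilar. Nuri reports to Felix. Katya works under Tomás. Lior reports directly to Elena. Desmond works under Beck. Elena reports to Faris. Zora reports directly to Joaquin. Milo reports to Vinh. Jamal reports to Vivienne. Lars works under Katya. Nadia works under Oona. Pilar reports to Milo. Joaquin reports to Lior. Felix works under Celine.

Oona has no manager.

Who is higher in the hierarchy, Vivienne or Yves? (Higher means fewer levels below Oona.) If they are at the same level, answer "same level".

Both Vivienne and Yves are 6 levels below Oona.

same level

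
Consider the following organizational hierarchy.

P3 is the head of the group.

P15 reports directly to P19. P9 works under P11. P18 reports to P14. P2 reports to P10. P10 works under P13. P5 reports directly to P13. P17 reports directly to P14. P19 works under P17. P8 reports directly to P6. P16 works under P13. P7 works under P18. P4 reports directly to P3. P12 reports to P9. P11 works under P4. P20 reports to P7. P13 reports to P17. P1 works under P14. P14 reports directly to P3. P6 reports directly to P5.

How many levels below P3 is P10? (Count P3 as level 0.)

Chain from P10 up to P3: P10 → P13 → P17 → P14 → P3. That is 4 steps up, so P10 is 4 levels below P3.

4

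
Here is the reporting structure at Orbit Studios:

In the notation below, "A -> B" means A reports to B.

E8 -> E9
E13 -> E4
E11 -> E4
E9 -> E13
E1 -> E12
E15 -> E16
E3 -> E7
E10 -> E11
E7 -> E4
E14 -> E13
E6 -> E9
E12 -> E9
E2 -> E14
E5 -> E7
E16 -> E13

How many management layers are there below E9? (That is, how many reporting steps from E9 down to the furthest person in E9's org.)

The longest chain under E9 runs E9 → E12 → E1, which is 2 levels below E9.

2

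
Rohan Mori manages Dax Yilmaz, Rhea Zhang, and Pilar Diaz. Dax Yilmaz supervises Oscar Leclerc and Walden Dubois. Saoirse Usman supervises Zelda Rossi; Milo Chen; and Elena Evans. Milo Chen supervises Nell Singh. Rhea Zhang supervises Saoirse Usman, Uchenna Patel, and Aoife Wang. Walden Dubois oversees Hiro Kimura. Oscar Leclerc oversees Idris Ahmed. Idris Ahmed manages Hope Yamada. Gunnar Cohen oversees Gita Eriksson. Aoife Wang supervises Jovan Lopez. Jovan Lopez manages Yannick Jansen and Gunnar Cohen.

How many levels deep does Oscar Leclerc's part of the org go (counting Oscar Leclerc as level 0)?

The longest chain under Oscar Leclerc runs Oscar Leclerc → Idris Ahmed → Hope Yamada, which is 2 levels below Oscar Leclerc.

2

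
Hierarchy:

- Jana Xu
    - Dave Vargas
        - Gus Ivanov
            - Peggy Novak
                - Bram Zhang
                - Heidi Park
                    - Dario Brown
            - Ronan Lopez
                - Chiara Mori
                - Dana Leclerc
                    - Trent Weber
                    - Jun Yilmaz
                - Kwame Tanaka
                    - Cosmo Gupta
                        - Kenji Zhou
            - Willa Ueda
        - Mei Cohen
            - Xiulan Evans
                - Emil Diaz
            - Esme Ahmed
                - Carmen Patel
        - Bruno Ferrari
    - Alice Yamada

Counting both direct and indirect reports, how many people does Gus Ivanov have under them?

13

Gus Ivanov directly manages Peggy Novak, Ronan Lopez, Willa Ueda. Under Peggy Novak: Heidi Park, Dario Brown, Bram Zhang (3). Under Ronan Lopez: Kwame Tanaka, Cosmo Gupta, Kenji Zhou, Dana Leclerc, Jun Yilmaz, Trent Weber, Chiara Mori (7). Willa Ueda has no reports. So Gus Ivanov's organization is 3 direct reports plus everyone under them: 4 + 8 + 1 = 13.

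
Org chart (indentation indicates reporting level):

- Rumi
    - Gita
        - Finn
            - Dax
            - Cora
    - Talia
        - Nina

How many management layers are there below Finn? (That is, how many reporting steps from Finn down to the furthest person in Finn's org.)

1

The longest chain under Finn runs Finn → Cora, which is 1 level below Finn.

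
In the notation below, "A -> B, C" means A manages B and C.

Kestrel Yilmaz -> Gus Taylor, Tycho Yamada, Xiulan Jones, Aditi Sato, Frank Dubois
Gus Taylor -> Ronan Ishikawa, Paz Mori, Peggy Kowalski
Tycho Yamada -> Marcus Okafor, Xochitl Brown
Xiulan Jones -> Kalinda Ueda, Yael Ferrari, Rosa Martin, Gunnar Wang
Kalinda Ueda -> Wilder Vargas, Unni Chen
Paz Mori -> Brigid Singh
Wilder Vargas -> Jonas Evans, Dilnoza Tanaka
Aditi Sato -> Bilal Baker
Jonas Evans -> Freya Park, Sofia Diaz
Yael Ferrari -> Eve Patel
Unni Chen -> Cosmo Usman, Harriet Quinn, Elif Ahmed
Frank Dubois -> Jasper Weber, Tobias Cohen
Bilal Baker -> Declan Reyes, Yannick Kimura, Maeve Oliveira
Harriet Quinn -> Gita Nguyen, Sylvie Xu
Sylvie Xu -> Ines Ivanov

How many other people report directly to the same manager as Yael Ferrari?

3

Yael Ferrari reports to Xiulan Jones. Xiulan Jones's other direct reports are Kalinda Ueda, Rosa Martin, Gunnar Wang — 3 peers.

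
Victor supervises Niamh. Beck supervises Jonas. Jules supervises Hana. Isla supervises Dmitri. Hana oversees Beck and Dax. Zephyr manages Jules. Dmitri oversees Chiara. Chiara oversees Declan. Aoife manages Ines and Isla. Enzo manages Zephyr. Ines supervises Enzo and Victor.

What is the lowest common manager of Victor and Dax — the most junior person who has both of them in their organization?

Victor's chain of managers is Ines, Aoife. Dax's chain of managers is Hana, Jules, Zephyr, Enzo, Ines, Aoife. The first manager that appears in both chains is Ines.

Ines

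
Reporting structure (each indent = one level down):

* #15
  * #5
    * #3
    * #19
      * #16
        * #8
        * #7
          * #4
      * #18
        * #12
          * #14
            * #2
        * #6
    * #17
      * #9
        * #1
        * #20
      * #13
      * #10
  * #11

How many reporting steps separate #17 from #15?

Chain from #17 up to #15: #17 → #5 → #15. That is 2 steps up, so #17 is 2 levels below #15.

2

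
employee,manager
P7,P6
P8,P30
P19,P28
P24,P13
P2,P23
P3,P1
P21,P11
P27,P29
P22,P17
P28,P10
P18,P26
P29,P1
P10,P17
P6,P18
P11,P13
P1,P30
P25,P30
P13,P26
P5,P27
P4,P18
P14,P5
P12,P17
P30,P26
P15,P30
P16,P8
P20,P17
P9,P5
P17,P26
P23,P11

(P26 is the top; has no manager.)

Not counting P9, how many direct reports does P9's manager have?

P9 reports to P5. P5's other direct reports are P14 — 1 peer.

1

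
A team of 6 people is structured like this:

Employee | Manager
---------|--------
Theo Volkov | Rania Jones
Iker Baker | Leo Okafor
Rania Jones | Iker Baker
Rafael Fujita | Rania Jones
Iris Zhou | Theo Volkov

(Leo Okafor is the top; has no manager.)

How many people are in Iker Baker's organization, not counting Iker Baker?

4

Iker Baker directly manages Rania Jones. Under Rania Jones: Rafael Fujita, Theo Volkov, Iris Zhou (3). That's 4 in total.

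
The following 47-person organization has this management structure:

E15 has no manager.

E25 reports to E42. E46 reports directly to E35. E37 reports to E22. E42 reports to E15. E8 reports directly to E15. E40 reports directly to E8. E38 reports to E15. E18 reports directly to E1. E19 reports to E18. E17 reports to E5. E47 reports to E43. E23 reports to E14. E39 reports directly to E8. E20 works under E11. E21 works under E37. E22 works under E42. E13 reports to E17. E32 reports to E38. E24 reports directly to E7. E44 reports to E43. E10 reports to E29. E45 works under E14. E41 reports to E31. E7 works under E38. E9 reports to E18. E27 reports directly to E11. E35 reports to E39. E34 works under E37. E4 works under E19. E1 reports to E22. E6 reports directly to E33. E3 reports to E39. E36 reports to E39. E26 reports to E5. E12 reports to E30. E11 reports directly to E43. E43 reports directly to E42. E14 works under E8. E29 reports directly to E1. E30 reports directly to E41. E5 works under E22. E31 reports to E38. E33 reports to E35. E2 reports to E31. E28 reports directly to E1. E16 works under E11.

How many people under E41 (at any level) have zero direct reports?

1

The only person in E41's organization with no one reporting to them is E12. That is 1.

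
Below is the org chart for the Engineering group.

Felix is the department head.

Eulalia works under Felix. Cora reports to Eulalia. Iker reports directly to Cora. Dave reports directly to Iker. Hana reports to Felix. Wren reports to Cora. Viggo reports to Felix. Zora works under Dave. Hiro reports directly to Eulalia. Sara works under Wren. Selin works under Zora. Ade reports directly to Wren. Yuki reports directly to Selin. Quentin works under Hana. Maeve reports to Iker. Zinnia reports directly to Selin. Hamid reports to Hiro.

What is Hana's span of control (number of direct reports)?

Hana directly manages Quentin. That is 1 direct report.

1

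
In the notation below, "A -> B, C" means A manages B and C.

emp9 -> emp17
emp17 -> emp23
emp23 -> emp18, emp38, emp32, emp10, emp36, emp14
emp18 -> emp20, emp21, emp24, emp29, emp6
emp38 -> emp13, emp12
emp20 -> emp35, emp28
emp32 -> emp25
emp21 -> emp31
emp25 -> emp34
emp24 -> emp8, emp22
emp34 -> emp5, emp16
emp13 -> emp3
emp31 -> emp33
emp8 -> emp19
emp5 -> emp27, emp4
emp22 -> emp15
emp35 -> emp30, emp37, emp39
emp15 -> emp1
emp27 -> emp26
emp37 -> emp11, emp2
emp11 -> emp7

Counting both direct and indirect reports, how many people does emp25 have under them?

6

emp25 directly manages emp34. Under emp34: emp16, emp5, emp4, emp27, emp26 (5). That's 6 in total.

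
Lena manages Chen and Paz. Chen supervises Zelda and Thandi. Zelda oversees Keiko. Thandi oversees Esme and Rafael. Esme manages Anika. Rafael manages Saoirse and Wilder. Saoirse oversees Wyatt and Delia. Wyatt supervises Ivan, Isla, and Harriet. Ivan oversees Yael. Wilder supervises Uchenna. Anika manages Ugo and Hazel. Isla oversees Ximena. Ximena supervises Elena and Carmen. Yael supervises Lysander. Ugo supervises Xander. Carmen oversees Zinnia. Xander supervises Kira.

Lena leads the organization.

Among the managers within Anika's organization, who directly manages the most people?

Anika

Direct-report counts within Anika's organization: Anika has 2; Ugo has 1; Xander has 1. The largest is 2, held by Anika.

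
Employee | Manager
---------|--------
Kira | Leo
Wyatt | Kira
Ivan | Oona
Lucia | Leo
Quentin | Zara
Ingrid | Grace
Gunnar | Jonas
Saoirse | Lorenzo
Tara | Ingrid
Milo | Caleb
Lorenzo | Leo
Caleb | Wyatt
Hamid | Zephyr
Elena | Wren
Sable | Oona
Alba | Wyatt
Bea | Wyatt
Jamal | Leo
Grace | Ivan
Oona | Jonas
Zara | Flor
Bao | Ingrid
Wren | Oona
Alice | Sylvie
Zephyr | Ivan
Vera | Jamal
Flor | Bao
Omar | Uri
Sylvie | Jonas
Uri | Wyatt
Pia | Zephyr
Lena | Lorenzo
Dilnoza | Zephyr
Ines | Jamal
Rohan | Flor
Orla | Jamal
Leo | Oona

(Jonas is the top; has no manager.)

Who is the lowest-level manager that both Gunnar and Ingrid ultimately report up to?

Jonas

Gunnar's chain of managers is Jonas. Ingrid's chain of managers is Grace, Ivan, Oona, Jonas. The first manager that appears in both chains is Jonas.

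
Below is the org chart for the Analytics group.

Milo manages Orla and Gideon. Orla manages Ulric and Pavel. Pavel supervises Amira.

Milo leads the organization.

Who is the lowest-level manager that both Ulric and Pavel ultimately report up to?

Ulric's chain of managers is Orla, Milo. Pavel's chain of managers is Orla, Milo. The first manager that appears in both chains is Orla.

Orla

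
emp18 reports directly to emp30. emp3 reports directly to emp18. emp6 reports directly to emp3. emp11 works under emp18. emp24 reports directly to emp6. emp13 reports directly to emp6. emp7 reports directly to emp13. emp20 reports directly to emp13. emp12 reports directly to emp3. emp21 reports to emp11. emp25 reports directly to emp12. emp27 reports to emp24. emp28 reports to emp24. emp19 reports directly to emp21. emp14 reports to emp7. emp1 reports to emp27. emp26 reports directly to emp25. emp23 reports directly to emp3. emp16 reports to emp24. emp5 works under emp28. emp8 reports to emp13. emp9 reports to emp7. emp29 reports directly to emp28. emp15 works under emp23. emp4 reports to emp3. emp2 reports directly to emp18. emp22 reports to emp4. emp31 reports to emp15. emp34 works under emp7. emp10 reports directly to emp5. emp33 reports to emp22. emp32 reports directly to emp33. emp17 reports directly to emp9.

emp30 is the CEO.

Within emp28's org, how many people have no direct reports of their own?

2

The people in emp28's organization with no one reporting to them are emp29, emp10. That is 2.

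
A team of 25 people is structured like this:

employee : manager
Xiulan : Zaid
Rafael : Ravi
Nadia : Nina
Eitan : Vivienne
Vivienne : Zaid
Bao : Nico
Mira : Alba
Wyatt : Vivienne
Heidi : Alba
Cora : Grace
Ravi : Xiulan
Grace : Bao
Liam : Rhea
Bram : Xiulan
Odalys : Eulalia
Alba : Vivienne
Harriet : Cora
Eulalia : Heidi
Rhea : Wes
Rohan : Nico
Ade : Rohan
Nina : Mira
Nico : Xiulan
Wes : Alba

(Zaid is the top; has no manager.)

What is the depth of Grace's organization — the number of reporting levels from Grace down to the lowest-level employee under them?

The longest chain under Grace runs Grace → Cora → Harriet, which is 2 levels below Grace.

2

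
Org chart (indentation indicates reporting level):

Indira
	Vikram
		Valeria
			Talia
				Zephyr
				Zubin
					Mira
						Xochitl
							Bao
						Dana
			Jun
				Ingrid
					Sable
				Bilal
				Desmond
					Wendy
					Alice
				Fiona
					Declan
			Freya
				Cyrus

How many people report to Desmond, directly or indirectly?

2

Desmond directly manages Wendy, Alice. Wendy has no reports. Alice has no reports. So Desmond's organization is 2 direct reports plus everyone under them: 1 + 1 = 2.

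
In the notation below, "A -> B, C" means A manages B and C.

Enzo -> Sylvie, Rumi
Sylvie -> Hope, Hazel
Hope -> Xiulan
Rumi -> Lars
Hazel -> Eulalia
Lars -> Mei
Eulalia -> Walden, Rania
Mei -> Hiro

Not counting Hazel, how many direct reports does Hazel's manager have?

Hazel reports to Sylvie. Sylvie's other direct reports are Hope — 1 peer.

1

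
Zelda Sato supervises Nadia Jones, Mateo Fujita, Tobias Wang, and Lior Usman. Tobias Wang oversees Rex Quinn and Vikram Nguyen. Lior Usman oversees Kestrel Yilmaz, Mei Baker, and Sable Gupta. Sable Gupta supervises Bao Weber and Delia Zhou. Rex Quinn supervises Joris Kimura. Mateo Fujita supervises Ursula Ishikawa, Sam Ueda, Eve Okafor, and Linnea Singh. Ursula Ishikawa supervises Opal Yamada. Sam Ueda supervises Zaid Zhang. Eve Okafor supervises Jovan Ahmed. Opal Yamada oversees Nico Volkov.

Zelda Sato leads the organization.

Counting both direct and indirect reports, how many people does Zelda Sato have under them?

20

Zelda Sato directly manages Tobias Wang, Lior Usman, Mateo Fujita, Nadia Jones. Under Tobias Wang: Vikram Nguyen, Rex Quinn, Joris Kimura (3). Under Lior Usman: Kestrel Yilmaz, Mei Baker, Sable Gupta, Delia Zhou, Bao Weber (5). Under Mateo Fujita: Linnea Singh, Eve Okafor, Jovan Ahmed, Sam Ueda, Zaid Zhang, Ursula Ishikawa, Opal Yamada, Nico Volkov (8). Nadia Jones has no reports. So Zelda Sato's organization is 4 direct reports plus everyone under them: 4 + 6 + 9 + 1 = 20.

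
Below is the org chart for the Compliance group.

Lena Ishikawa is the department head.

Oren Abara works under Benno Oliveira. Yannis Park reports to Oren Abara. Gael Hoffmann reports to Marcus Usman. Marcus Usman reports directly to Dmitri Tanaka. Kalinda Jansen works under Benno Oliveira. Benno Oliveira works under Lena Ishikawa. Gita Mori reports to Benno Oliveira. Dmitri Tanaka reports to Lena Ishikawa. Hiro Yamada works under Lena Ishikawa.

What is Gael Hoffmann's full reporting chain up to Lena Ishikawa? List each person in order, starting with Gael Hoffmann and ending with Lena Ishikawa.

Gael Hoffmann -> Marcus Usman -> Dmitri Tanaka -> Lena Ishikawa

Gael Hoffmann reports to Marcus Usman. Marcus Usman reports to Dmitri Tanaka. Dmitri Tanaka reports to Lena Ishikawa. Lena Ishikawa is at the top.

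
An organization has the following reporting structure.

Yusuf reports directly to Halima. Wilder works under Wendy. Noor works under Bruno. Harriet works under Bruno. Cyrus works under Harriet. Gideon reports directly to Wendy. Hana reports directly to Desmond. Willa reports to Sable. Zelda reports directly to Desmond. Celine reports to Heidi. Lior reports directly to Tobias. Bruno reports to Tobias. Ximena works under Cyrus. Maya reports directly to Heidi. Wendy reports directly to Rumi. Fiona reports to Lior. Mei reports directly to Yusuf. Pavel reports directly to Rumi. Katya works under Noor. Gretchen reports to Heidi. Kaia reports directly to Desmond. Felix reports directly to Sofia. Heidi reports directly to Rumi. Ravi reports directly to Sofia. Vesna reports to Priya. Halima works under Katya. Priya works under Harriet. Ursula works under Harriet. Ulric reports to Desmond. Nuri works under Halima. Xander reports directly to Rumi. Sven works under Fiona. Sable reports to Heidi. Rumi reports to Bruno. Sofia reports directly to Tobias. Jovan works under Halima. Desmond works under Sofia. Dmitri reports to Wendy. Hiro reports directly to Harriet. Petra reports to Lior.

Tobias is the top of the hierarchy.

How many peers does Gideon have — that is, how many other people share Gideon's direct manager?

2

Gideon reports to Wendy. Wendy's other direct reports are Wilder, Dmitri — 2 peers.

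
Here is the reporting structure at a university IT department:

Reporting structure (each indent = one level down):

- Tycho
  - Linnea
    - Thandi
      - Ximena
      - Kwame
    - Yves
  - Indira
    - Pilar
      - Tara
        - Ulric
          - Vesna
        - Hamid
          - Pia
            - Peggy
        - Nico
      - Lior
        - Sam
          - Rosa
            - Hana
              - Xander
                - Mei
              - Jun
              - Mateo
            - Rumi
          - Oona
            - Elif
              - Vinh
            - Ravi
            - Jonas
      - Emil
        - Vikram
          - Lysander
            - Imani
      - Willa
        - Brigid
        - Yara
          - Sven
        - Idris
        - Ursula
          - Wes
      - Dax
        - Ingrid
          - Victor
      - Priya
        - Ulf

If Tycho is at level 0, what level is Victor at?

5

Chain from Victor up to Tycho: Victor → Ingrid → Dax → Pilar → Indira → Tycho. That is 5 steps up, so Victor is 5 levels below Tycho.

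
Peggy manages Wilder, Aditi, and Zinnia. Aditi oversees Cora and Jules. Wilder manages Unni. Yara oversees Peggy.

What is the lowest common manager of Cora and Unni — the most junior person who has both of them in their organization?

Cora's chain of managers is Aditi, Peggy, Yara. Unni's chain of managers is Wilder, Peggy, Yara. The first manager that appears in both chains is Peggy.

Peggy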